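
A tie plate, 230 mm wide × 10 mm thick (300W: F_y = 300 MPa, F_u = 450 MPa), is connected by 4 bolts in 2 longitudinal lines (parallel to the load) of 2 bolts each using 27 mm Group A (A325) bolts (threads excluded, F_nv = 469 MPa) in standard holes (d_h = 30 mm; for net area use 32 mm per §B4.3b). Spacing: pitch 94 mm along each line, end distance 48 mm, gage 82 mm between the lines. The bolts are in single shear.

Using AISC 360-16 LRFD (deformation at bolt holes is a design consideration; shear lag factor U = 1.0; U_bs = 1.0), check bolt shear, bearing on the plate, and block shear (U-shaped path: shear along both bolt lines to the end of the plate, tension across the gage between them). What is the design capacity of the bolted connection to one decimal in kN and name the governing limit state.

549.5 kN (block shear governs)

Bolt shear: A_b = π(27)²/4 = 572.56 mm². φR_n = 0.75 × 469 × 572.56 × 4 × 1 = 805.6 kN.
Bearing (10 mm plate, F_u = 450 MPa): end bolts L_c = 48 − 30/2 = 33, R_n = min(1.2×33×10×450, 2.4×27×10×450) = 178.2 kN/bolt; interior L_c = 94 − 30 = 64, R_n = 291.6 kN/bolt. φR_n = 0.75 × (2×178.2 + 2×291.6) = 704.7 kN.
Block shear: shear path 2×[48+1×94] = 2×142 mm, A_gv = 2840, A_nv = 2×(142 − 1.5×32)×10 = 1880 mm²; tension across gage: (82 − 1×32)×10 = 500 mm². R_n = min(0.6×450×1880, 0.6×300×2840) + 1.0×450×500 = min(507.6, 511.2) + 225 = 732.6 kN. φR_n = 0.75 × 732.6 = 549.5 kN.
Governing: min(805.6, 704.7, 549.5) = 549.5 kN → block shear.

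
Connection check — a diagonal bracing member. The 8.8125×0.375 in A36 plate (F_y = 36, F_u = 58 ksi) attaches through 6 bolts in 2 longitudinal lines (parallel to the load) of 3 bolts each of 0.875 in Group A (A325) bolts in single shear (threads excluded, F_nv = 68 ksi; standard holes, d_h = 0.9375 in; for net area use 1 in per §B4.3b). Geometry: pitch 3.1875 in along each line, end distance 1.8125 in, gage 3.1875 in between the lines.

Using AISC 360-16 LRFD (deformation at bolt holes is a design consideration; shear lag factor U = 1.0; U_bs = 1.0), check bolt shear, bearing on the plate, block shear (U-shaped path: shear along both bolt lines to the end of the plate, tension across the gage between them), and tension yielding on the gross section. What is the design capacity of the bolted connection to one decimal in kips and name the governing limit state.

107.1 kips (gross-section yield governs)

Bolt shear: A_b = π(0.875)²/4 = 0.60132 in². φR_n = 0.75 × 68 × 0.60132 × 6 × 1 = 184.0 kips.
Bearing (0.375 in plate, F_u = 58 ksi): end bolts L_c = 1.8125 − 0.9375/2 = 1.34375, R_n = min(1.2×1.34375×0.375×58, 2.4×0.875×0.375×58) = 35.072 kips/bolt; interior L_c = 3.1875 − 0.9375 = 2.25, R_n = 45.675 kips/bolt. φR_n = 0.75 × (2×35.072 + 4×45.675) = 189.6 kips.
Block shear: shear path 2×[1.8125+2×3.1875] = 2×8.1875 in, A_gv = 6.1406, A_nv = 2×(8.1875 − 2.5×1)×0.375 = 4.2656 in²; tension across gage: (3.1875 − 1×1)×0.375 = 0.82031 in². R_n = min(0.6×58×4.2656, 0.6×36×6.1406) + 1.0×58×0.82031 = min(148.44, 132.64) + 47.578 = 180.22 kips. φR_n = 0.75 × 180.22 = 135.2 kips.
Tension yield (gross): A_g = 8.8125×0.375 = 3.3047 in². φR_n = 0.90 × 36 × 3.3047 = 107.1 kips.
Governing: min(184.0, 189.6, 135.2, 107.1) = 107.1 kips → gross-section yield.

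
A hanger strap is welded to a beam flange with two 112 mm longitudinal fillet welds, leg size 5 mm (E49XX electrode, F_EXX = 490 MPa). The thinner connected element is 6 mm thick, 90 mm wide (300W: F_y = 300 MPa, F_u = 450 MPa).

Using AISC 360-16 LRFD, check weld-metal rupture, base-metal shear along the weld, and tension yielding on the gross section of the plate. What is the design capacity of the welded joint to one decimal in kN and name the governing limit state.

145.8 kN (gross-section yield governs)

Weld metal: throat = 0.707×5 = 3.535 mm, L = 2×112 = 224 mm. φR_n = 0.75 × 0.6 × 490 × 3.535 × 224 = 174.6 kN.
Base metal shear (6 mm plate): yield φR_n = 1.0×0.6×300×6×224 = 241.9 kN; rupture φR_n = 0.75×0.6×450×6×224 = 272.2 kN; take 241.9 kN (yield).
Tension yield (gross): A_g = 90×6 = 540 mm². φR_n = 0.90 × 300 × 540 = 145.8 kN.
Governing: min(174.6, 241.9, 145.8) = 145.8 kN → gross-section yield.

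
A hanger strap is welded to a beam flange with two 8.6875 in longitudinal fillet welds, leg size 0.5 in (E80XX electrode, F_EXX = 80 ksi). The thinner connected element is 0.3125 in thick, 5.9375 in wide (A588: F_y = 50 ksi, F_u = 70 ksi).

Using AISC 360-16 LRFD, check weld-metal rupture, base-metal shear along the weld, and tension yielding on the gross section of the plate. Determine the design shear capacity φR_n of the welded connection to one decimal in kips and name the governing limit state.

83.5 kips (gross-section yield governs)

Weld metal: throat = 0.707×0.5 = 0.3535 in, L = 2×8.6875 = 17.375 in. φR_n = 0.75 × 0.6 × 80 × 0.3535 × 17.375 = 221.1 kips.
Base metal shear (0.3125 in plate): yield φR_n = 1.0×0.6×50×0.3125×17.375 = 162.9 kips; rupture φR_n = 0.75×0.6×70×0.3125×17.375 = 171.0 kips; take 162.9 kips (yield).
Tension yield (gross): A_g = 5.9375×0.3125 = 1.8555 in². φR_n = 0.90 × 50 × 1.8555 = 83.5 kips.
Governing: min(221.1, 162.9, 83.5) = 83.5 kips → gross-section yield.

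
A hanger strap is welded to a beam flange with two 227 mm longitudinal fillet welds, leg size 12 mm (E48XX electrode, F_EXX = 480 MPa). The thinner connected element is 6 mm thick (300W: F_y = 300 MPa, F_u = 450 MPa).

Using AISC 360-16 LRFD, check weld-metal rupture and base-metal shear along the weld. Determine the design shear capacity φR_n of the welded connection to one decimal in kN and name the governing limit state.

Weld metal: throat = 0.707×12 = 8.484 mm, L = 2×227 = 454 mm. φR_n = 0.75 × 0.6 × 480 × 8.484 × 454 = 832.0 kN.
Base metal shear (6 mm plate): yield φR_n = 1.0×0.6×300×6×454 = 490.3 kN; rupture φR_n = 0.75×0.6×450×6×454 = 551.6 kN; take 490.3 kN (yield).
Governing: min(832.0, 490.3) = 490.3 kN → base-metal shear.

490.3 kN (base-metal shear governs)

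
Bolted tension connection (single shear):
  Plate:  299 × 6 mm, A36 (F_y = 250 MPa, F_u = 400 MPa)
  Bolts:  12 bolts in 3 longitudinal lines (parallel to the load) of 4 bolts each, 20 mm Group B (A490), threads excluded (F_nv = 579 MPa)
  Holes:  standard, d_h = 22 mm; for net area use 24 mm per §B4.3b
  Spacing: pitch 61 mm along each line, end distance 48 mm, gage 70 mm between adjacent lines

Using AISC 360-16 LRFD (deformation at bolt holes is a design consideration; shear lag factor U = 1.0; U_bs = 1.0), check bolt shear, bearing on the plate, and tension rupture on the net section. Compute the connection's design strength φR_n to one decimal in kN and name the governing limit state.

Bolt shear: A_b = π(20)²/4 = 314.16 mm². φR_n = 0.75 × 579 × 314.16 × 12 × 1 = 1637.1 kN.
Bearing (6 mm plate, F_u = 400 MPa): end bolts L_c = 48 − 22/2 = 37, R_n = min(1.2×37×6×400, 2.4×20×6×400) = 106.56 kN/bolt; interior L_c = 61 − 22 = 39, R_n = 112.32 kN/bolt. φR_n = 0.75 × (3×106.56 + 9×112.32) = 997.9 kN.
Tension rupture (net): A_n = (299 − 3×24)×6 = 1362 mm² (U = 1.0, A_e = A_n). φR_n = 0.75 × 400 × 1362 = 408.6 kN.
Governing: min(1637.1, 997.9, 408.6) = 408.6 kN → net-section rupture.

408.6 kN (net-section rupture governs)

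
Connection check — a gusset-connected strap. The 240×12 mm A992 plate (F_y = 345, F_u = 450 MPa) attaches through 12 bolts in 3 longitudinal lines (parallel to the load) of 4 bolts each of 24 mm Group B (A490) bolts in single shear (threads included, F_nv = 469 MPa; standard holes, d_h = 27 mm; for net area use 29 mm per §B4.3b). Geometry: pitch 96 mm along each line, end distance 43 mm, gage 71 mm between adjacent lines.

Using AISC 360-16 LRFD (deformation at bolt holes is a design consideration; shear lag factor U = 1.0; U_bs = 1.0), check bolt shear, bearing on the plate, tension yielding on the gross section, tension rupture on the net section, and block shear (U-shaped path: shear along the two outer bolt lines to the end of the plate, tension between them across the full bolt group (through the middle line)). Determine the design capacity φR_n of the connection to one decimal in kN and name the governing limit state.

Bolt shear: A_b = π(24)²/4 = 452.39 mm². φR_n = 0.75 × 469 × 452.39 × 12 × 1 = 1909.5 kN.
Bearing (12 mm plate, F_u = 450 MPa): end bolts L_c = 43 − 27/2 = 29.5, R_n = min(1.2×29.5×12×450, 2.4×24×12×450) = 191.16 kN/bolt; interior L_c = 96 − 27 = 69, R_n = 311.04 kN/bolt. φR_n = 0.75 × (3×191.16 + 9×311.04) = 2529.6 kN.
Tension yield (gross): A_g = 240×12 = 2880 mm². φR_n = 0.90 × 345 × 2880 = 894.2 kN.
Tension rupture (net): A_n = (240 − 3×29)×12 = 1836 mm² (U = 1.0, A_e = A_n). φR_n = 0.75 × 450 × 1836 = 619.7 kN.
Block shear: shear path 2×[43+3×96] = 2×331 mm, A_gv = 7944, A_nv = 2×(331 − 3.5×29)×12 = 5508 mm²; tension across gage: (142 − 2×29)×12 = 1008 mm². R_n = min(0.6×450×5508, 0.6×345×7944) + 1.0×450×1008 = min(1487.2, 1644.4) + 453.6 = 1940.8 kN. φR_n = 0.75 × 1940.8 = 1455.6 kN.
Governing: min(1909.5, 2529.6, 894.2, 619.7, 1455.6) = 619.7 kN → net-section rupture.

619.7 kN (net-section rupture governs)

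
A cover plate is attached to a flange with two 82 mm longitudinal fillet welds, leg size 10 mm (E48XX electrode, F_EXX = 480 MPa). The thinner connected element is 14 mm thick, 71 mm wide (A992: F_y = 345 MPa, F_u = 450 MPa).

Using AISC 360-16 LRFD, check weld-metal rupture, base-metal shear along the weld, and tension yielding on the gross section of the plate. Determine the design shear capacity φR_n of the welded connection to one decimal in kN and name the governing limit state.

250.4 kN (weld metal governs)

Weld metal: throat = 0.707×10 = 7.07 mm, L = 2×82 = 164 mm. φR_n = 0.75 × 0.6 × 480 × 7.07 × 164 = 250.4 kN.
Base metal shear (14 mm plate): yield φR_n = 1.0×0.6×345×14×164 = 475.3 kN; rupture φR_n = 0.75×0.6×450×14×164 = 464.9 kN; take 464.9 kN (rupture).
Tension yield (gross): A_g = 71×14 = 994 mm². φR_n = 0.90 × 345 × 994 = 308.6 kN.
Governing: min(250.4, 464.9, 308.6) = 250.4 kN → weld metal.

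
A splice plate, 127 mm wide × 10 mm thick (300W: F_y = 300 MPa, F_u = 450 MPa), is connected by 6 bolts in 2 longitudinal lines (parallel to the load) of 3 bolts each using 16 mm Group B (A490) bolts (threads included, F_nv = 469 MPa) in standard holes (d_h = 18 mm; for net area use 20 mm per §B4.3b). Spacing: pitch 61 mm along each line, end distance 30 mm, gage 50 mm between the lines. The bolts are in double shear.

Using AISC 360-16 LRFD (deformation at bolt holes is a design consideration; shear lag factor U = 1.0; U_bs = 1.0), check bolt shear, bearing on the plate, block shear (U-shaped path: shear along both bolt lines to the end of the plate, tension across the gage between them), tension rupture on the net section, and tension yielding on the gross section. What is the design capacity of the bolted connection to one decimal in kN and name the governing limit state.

Bolt shear: A_b = π(16)²/4 = 201.06 mm². φR_n = 0.75 × 469 × 201.06 × 6 × 2 = 848.7 kN.
Bearing (10 mm plate, F_u = 450 MPa): end bolts L_c = 30 − 18/2 = 21, R_n = min(1.2×21×10×450, 2.4×16×10×450) = 113.4 kN/bolt; interior L_c = 61 − 18 = 43, R_n = 172.8 kN/bolt. φR_n = 0.75 × (2×113.4 + 4×172.8) = 688.5 kN.
Block shear: shear path 2×[30+2×61] = 2×152 mm, A_gv = 3040, A_nv = 2×(152 − 2.5×20)×10 = 2040 mm²; tension across gage: (50 − 1×20)×10 = 300 mm². R_n = min(0.6×450×2040, 0.6×300×3040) + 1.0×450×300 = min(550.8, 547.2) + 135 = 682.2 kN. φR_n = 0.75 × 682.2 = 511.7 kN.
Tension rupture (net): A_n = (127 − 2×20)×10 = 870 mm² (U = 1.0, A_e = A_n). φR_n = 0.75 × 450 × 870 = 293.6 kN.
Tension yield (gross): A_g = 127×10 = 1270 mm². φR_n = 0.90 × 300 × 1270 = 342.9 kN.
Governing: min(848.7, 688.5, 511.7, 293.6, 342.9) = 293.6 kN → net-section rupture.

293.6 kN (net-section rupture governs)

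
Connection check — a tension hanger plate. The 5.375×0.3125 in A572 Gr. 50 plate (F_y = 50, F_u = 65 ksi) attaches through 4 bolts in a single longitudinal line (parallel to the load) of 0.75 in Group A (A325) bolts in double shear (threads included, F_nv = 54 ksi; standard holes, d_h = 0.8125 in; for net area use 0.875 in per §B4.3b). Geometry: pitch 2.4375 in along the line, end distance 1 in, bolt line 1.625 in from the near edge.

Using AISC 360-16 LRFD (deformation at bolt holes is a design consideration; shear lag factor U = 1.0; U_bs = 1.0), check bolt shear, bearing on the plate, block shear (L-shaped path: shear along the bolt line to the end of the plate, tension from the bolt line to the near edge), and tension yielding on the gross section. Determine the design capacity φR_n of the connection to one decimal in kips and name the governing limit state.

66.1 kips (block shear governs)

Bolt shear: A_b = π(0.75)²/4 = 0.44179 in². φR_n = 0.75 × 54 × 0.44179 × 4 × 2 = 143.1 kips.
Bearing (0.3125 in plate, F_u = 65 ksi): end bolts L_c = 1 − 0.8125/2 = 0.59375, R_n = min(1.2×0.59375×0.3125×65, 2.4×0.75×0.3125×65) = 14.473 kips/bolt; interior L_c = 2.4375 − 0.8125 = 1.625, R_n = 36.563 kips/bolt. φR_n = 0.75 × (1×14.473 + 3×36.563) = 93.1 kips.
Block shear: shear path 1×[1+3×2.4375] = 1×8.3125 in, A_gv = 2.5977, A_nv = 1×(8.3125 − 3.5×0.875)×0.3125 = 1.6406 in²; tension to near edge: (1.625 − 0.5×0.875)×0.3125 = 0.37109 in². R_n = min(0.6×65×1.6406, 0.6×50×2.5977) + 1.0×65×0.37109 = min(63.983, 77.931) + 24.121 = 88.104 kips. φR_n = 0.75 × 88.104 = 66.1 kips.
Tension yield (gross): A_g = 5.375×0.3125 = 1.6797 in². φR_n = 0.90 × 50 × 1.6797 = 75.6 kips.
Governing: min(143.1, 93.1, 66.1, 75.6) = 66.1 kips → block shear.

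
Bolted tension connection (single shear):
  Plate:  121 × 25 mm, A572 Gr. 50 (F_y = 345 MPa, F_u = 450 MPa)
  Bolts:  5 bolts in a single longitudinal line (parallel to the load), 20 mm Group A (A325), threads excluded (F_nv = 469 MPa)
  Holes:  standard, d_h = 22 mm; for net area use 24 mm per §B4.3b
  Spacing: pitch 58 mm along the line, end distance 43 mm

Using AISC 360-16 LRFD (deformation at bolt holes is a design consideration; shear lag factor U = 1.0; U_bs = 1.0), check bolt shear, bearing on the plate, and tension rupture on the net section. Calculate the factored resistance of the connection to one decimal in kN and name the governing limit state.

552.5 kN (bolt shear governs)

Bolt shear: A_b = π(20)²/4 = 314.16 mm². φR_n = 0.75 × 469 × 314.16 × 5 × 1 = 552.5 kN.
Bearing (25 mm plate, F_u = 450 MPa): end bolts L_c = 43 − 22/2 = 32, R_n = min(1.2×32×25×450, 2.4×20×25×450) = 432 kN/bolt; interior L_c = 58 − 22 = 36, R_n = 486 kN/bolt. φR_n = 0.75 × (1×432 + 4×486) = 1782.0 kN.
Tension rupture (net): A_n = (121 − 1×24)×25 = 2425 mm² (U = 1.0, A_e = A_n). φR_n = 0.75 × 450 × 2425 = 818.4 kN.
Governing: min(552.5, 1782.0, 818.4) = 552.5 kN → bolt shear.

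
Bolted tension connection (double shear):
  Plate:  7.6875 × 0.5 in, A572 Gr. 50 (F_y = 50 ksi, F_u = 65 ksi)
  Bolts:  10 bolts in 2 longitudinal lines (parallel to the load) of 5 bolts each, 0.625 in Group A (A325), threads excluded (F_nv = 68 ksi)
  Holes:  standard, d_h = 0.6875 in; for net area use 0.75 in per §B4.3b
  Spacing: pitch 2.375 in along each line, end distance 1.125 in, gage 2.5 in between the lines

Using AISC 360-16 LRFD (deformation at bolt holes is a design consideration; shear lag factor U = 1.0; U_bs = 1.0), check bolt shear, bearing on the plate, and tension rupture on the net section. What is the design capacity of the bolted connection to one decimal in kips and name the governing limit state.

Bolt shear: A_b = π(0.625)²/4 = 0.3068 in². φR_n = 0.75 × 68 × 0.3068 × 10 × 2 = 312.9 kips.
Bearing (0.5 in plate, F_u = 65 ksi): end bolts L_c = 1.125 − 0.6875/2 = 0.78125, R_n = min(1.2×0.78125×0.5×65, 2.4×0.625×0.5×65) = 30.469 kips/bolt; interior L_c = 2.375 − 0.6875 = 1.6875, R_n = 48.75 kips/bolt. φR_n = 0.75 × (2×30.469 + 8×48.75) = 338.2 kips.
Tension rupture (net): A_n = (7.6875 − 2×0.75)×0.5 = 3.0938 in² (U = 1.0, A_e = A_n). φR_n = 0.75 × 65 × 3.0938 = 150.8 kips.
Governing: min(312.9, 338.2, 150.8) = 150.8 kips → net-section rupture.

150.8 kips (net-section rupture governs)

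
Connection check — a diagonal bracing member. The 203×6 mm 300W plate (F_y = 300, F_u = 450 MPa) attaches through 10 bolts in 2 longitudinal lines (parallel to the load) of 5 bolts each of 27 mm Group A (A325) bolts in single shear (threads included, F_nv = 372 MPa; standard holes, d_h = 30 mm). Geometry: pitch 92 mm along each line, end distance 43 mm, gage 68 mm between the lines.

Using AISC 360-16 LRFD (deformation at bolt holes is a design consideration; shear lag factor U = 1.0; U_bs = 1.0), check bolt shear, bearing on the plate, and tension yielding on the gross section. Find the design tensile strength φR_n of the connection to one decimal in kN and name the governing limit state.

Bolt shear: A_b = π(27)²/4 = 572.56 mm². φR_n = 0.75 × 372 × 572.56 × 10 × 1 = 1597.4 kN.
Bearing (6 mm plate, F_u = 450 MPa): end bolts L_c = 43 − 30/2 = 28, R_n = min(1.2×28×6×450, 2.4×27×6×450) = 90.72 kN/bolt; interior L_c = 92 − 30 = 62, R_n = 174.96 kN/bolt. φR_n = 0.75 × (2×90.72 + 8×174.96) = 1185.8 kN.
Tension yield (gross): A_g = 203×6 = 1218 mm². φR_n = 0.90 × 300 × 1218 = 328.9 kN.
Governing: min(1597.4, 1185.8, 328.9) = 328.9 kN → gross-section yield.

328.9 kN (gross-section yield governs)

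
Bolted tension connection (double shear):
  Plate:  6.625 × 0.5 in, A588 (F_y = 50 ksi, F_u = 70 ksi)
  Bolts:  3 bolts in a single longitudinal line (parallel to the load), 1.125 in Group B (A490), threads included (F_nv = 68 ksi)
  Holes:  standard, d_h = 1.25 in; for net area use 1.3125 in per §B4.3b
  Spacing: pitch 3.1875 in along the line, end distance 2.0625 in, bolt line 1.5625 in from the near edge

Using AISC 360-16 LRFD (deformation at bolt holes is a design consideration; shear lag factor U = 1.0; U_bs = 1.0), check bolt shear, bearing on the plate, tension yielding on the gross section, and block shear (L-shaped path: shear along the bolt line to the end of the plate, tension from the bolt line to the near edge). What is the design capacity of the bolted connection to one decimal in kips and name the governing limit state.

Bolt shear: A_b = π(1.125)²/4 = 0.99402 in². φR_n = 0.75 × 68 × 0.99402 × 3 × 2 = 304.2 kips.
Bearing (0.5 in plate, F_u = 70 ksi): end bolts L_c = 2.0625 − 1.25/2 = 1.4375, R_n = min(1.2×1.4375×0.5×70, 2.4×1.125×0.5×70) = 60.375 kips/bolt; interior L_c = 3.1875 − 1.25 = 1.9375, R_n = 81.375 kips/bolt. φR_n = 0.75 × (1×60.375 + 2×81.375) = 167.3 kips.
Tension yield (gross): A_g = 6.625×0.5 = 3.3125 in². φR_n = 0.90 × 50 × 3.3125 = 149.1 kips.
Block shear: shear path 1×[2.0625+2×3.1875] = 1×8.4375 in, A_gv = 4.2188, A_nv = 1×(8.4375 − 2.5×1.3125)×0.5 = 2.5781 in²; tension to near edge: (1.5625 − 0.5×1.3125)×0.5 = 0.45313 in². R_n = min(0.6×70×2.5781, 0.6×50×4.2188) + 1.0×70×0.45313 = min(108.28, 126.56) + 31.719 = 140 kips. φR_n = 0.75 × 140 = 105.0 kips.
Governing: min(304.2, 167.3, 149.1, 105.0) = 105.0 kips → block shear.

105.0 kips (block shear governs)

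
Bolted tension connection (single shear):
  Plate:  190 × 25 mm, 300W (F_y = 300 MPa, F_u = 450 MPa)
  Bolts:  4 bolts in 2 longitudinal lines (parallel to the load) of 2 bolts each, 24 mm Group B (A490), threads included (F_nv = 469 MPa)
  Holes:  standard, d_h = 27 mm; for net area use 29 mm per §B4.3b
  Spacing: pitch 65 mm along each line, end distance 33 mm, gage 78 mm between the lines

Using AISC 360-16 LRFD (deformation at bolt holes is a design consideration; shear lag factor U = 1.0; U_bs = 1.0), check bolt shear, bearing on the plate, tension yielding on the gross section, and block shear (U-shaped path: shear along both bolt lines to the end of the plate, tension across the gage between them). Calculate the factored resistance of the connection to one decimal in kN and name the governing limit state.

Bolt shear: A_b = π(24)²/4 = 452.39 mm². φR_n = 0.75 × 469 × 452.39 × 4 × 1 = 636.5 kN.
Bearing (25 mm plate, F_u = 450 MPa): end bolts L_c = 33 − 27/2 = 19.5, R_n = min(1.2×19.5×25×450, 2.4×24×25×450) = 263.25 kN/bolt; interior L_c = 65 − 27 = 38, R_n = 513 kN/bolt. φR_n = 0.75 × (2×263.25 + 2×513) = 1164.4 kN.
Tension yield (gross): A_g = 190×25 = 4750 mm². φR_n = 0.90 × 300 × 4750 = 1282.5 kN.
Block shear: shear path 2×[33+1×65] = 2×98 mm, A_gv = 4900, A_nv = 2×(98 − 1.5×29)×25 = 2725 mm²; tension across gage: (78 − 1×29)×25 = 1225 mm². R_n = min(0.6×450×2725, 0.6×300×4900) + 1.0×450×1225 = min(735.75, 882) + 551.25 = 1287 kN. φR_n = 0.75 × 1287 = 965.3 kN.
Governing: min(636.5, 1164.4, 1282.5, 965.3) = 636.5 kN → bolt shear.

636.5 kN (bolt shear governs)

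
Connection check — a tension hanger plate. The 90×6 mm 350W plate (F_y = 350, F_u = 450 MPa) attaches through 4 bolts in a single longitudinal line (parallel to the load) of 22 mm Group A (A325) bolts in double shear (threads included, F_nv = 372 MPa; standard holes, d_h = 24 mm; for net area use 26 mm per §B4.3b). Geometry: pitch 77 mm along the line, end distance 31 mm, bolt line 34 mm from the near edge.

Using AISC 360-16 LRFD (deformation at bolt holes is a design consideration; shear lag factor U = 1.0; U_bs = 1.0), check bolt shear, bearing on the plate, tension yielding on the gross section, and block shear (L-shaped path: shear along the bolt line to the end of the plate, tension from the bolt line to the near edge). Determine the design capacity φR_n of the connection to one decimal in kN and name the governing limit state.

Bolt shear: A_b = π(22)²/4 = 380.13 mm². φR_n = 0.75 × 372 × 380.13 × 4 × 2 = 848.5 kN.
Bearing (6 mm plate, F_u = 450 MPa): end bolts L_c = 31 − 24/2 = 19, R_n = min(1.2×19×6×450, 2.4×22×6×450) = 61.56 kN/bolt; interior L_c = 77 − 24 = 53, R_n = 142.56 kN/bolt. φR_n = 0.75 × (1×61.56 + 3×142.56) = 366.9 kN.
Tension yield (gross): A_g = 90×6 = 540 mm². φR_n = 0.90 × 350 × 540 = 170.1 kN.
Block shear: shear path 1×[31+3×77] = 1×262 mm, A_gv = 1572, A_nv = 1×(262 − 3.5×26)×6 = 1026 mm²; tension to near edge: (34 − 0.5×26)×6 = 126 mm². R_n = min(0.6×450×1026, 0.6×350×1572) + 1.0×450×126 = min(277.02, 330.12) + 56.7 = 333.72 kN. φR_n = 0.75 × 333.72 = 250.3 kN.
Governing: min(848.5, 366.9, 170.1, 250.3) = 170.1 kN → gross-section yield.

170.1 kN (gross-section yield governs)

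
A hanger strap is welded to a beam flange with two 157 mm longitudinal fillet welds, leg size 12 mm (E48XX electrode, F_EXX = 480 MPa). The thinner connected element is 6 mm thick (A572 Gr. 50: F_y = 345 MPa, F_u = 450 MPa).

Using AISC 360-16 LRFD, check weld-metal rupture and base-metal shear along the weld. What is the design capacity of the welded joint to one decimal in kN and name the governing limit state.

Weld metal: throat = 0.707×12 = 8.484 mm, L = 2×157 = 314 mm. φR_n = 0.75 × 0.6 × 480 × 8.484 × 314 = 575.4 kN.
Base metal shear (6 mm plate): yield φR_n = 1.0×0.6×345×6×314 = 390.0 kN; rupture φR_n = 0.75×0.6×450×6×314 = 381.5 kN; take 381.5 kN (rupture).
Governing: min(575.4, 381.5) = 381.5 kN → base-metal shear.

381.5 kN (base-metal shear governs)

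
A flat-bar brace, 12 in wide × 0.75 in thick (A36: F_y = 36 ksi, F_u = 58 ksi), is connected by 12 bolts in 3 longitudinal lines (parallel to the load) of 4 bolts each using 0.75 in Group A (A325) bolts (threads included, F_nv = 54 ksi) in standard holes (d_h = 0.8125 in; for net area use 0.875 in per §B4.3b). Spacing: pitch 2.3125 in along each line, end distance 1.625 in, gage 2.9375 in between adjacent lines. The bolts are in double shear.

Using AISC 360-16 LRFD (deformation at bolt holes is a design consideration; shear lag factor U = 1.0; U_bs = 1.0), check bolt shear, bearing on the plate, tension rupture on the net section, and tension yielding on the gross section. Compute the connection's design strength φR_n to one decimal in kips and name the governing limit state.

Bolt shear: A_b = π(0.75)²/4 = 0.44179 in². φR_n = 0.75 × 54 × 0.44179 × 12 × 2 = 429.4 kips.
Bearing (0.75 in plate, F_u = 58 ksi): end bolts L_c = 1.625 − 0.8125/2 = 1.21875, R_n = min(1.2×1.21875×0.75×58, 2.4×0.75×0.75×58) = 63.619 kips/bolt; interior L_c = 2.3125 − 0.8125 = 1.5, R_n = 78.3 kips/bolt. φR_n = 0.75 × (3×63.619 + 9×78.3) = 671.7 kips.
Tension rupture (net): A_n = (12 − 3×0.875)×0.75 = 7.0313 in² (U = 1.0, A_e = A_n). φR_n = 0.75 × 58 × 7.0313 = 305.9 kips.
Tension yield (gross): A_g = 12×0.75 = 9 in². φR_n = 0.90 × 36 × 9 = 291.6 kips.
Governing: min(429.4, 671.7, 305.9, 291.6) = 291.6 kips → gross-section yield.

291.6 kips (gross-section yield governs)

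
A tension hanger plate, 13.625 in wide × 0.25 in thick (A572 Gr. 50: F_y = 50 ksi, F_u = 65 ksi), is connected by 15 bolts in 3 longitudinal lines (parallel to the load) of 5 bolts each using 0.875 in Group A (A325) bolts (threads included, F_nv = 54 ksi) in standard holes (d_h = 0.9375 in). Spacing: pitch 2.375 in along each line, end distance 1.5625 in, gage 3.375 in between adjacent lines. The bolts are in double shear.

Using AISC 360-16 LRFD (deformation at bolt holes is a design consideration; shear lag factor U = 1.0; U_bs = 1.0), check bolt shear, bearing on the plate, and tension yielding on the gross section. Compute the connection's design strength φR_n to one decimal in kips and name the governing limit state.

153.3 kips (gross-section yield governs)

Bolt shear: A_b = π(0.875)²/4 = 0.60132 in². φR_n = 0.75 × 54 × 0.60132 × 15 × 2 = 730.6 kips.
Bearing (0.25 in plate, F_u = 65 ksi): end bolts L_c = 1.5625 − 0.9375/2 = 1.09375, R_n = min(1.2×1.09375×0.25×65, 2.4×0.875×0.25×65) = 21.328 kips/bolt; interior L_c = 2.375 − 0.9375 = 1.4375, R_n = 28.031 kips/bolt. φR_n = 0.75 × (3×21.328 + 12×28.031) = 300.3 kips.
Tension yield (gross): A_g = 13.625×0.25 = 3.4063 in². φR_n = 0.90 × 50 × 3.4063 = 153.3 kips.
Governing: min(730.6, 300.3, 153.3) = 153.3 kips → gross-section yield.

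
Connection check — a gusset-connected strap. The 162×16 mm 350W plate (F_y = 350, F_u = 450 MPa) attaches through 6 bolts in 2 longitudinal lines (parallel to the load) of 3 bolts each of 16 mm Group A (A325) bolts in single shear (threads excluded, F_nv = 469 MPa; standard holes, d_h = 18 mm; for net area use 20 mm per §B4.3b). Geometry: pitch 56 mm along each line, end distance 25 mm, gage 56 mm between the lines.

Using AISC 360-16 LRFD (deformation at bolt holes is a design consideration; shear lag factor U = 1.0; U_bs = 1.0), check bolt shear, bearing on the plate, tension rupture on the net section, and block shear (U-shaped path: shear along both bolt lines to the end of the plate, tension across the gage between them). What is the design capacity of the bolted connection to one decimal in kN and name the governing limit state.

424.3 kN (bolt shear governs)

Bolt shear: A_b = π(16)²/4 = 201.06 mm². φR_n = 0.75 × 469 × 201.06 × 6 × 1 = 424.3 kN.
Bearing (16 mm plate, F_u = 450 MPa): end bolts L_c = 25 − 18/2 = 16, R_n = min(1.2×16×16×450, 2.4×16×16×450) = 138.24 kN/bolt; interior L_c = 56 − 18 = 38, R_n = 276.48 kN/bolt. φR_n = 0.75 × (2×138.24 + 4×276.48) = 1036.8 kN.
Tension rupture (net): A_n = (162 − 2×20)×16 = 1952 mm² (U = 1.0, A_e = A_n). φR_n = 0.75 × 450 × 1952 = 658.8 kN.
Block shear: shear path 2×[25+2×56] = 2×137 mm, A_gv = 4384, A_nv = 2×(137 − 2.5×20)×16 = 2784 mm²; tension across gage: (56 − 1×20)×16 = 576 mm². R_n = min(0.6×450×2784, 0.6×350×4384) + 1.0×450×576 = min(751.68, 920.64) + 259.2 = 1010.9 kN. φR_n = 0.75 × 1010.9 = 758.2 kN.
Governing: min(424.3, 1036.8, 658.8, 758.2) = 424.3 kN → bolt shear.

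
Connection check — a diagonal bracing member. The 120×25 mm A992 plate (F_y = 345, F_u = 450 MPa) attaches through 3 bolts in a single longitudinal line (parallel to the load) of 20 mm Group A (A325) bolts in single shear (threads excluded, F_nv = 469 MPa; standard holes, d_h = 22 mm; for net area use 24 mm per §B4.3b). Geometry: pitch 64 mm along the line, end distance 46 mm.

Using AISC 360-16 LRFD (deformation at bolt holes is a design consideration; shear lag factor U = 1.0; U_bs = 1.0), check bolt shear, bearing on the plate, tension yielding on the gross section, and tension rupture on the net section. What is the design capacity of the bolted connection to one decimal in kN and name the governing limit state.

Bolt shear: A_b = π(20)²/4 = 314.16 mm². φR_n = 0.75 × 469 × 314.16 × 3 × 1 = 331.5 kN.
Bearing (25 mm plate, F_u = 450 MPa): end bolts L_c = 46 − 22/2 = 35, R_n = min(1.2×35×25×450, 2.4×20×25×450) = 472.5 kN/bolt; interior L_c = 64 − 22 = 42, R_n = 540 kN/bolt. φR_n = 0.75 × (1×472.5 + 2×540) = 1164.4 kN.
Tension yield (gross): A_g = 120×25 = 3000 mm². φR_n = 0.90 × 345 × 3000 = 931.5 kN.
Tension rupture (net): A_n = (120 − 1×24)×25 = 2400 mm² (U = 1.0, A_e = A_n). φR_n = 0.75 × 450 × 2400 = 810.0 kN.
Governing: min(331.5, 1164.4, 931.5, 810.0) = 331.5 kN → bolt shear.

331.5 kN (bolt shear governs)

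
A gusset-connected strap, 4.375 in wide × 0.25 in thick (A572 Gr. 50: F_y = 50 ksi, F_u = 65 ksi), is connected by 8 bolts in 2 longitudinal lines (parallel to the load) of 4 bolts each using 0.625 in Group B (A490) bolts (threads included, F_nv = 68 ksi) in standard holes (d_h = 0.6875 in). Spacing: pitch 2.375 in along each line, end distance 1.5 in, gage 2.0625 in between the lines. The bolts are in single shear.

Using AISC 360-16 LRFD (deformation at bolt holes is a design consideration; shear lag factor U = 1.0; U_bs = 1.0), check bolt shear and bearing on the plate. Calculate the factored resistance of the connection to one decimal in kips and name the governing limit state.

125.2 kips (bolt shear governs)

Bolt shear: A_b = π(0.625)²/4 = 0.3068 in². φR_n = 0.75 × 68 × 0.3068 × 8 × 1 = 125.2 kips.
Bearing (0.25 in plate, F_u = 65 ksi): end bolts L_c = 1.5 − 0.6875/2 = 1.15625, R_n = min(1.2×1.15625×0.25×65, 2.4×0.625×0.25×65) = 22.547 kips/bolt; interior L_c = 2.375 − 0.6875 = 1.6875, R_n = 24.375 kips/bolt. φR_n = 0.75 × (2×22.547 + 6×24.375) = 143.5 kips.
Governing: min(125.2, 143.5) = 125.2 kips → bolt shear.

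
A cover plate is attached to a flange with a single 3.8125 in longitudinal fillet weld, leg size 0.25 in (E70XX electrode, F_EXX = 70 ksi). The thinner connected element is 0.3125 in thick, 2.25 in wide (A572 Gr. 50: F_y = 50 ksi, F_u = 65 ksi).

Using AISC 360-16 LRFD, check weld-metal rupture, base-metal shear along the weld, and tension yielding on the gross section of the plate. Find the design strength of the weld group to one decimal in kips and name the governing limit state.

Weld metal: throat = 0.707×0.25 = 0.17675 in, L = 3.8125 in. φR_n = 0.75 × 0.6 × 70 × 0.17675 × 3.8125 = 21.2 kips.
Base metal shear (0.3125 in plate): yield φR_n = 1.0×0.6×50×0.3125×3.8125 = 35.7 kips; rupture φR_n = 0.75×0.6×65×0.3125×3.8125 = 34.8 kips; take 34.8 kips (rupture).
Tension yield (gross): A_g = 2.25×0.3125 = 0.70313 in². φR_n = 0.90 × 50 × 0.70313 = 31.6 kips.
Governing: min(21.2, 34.8, 31.6) = 21.2 kips → weld metal.

21.2 kips (weld metal governs)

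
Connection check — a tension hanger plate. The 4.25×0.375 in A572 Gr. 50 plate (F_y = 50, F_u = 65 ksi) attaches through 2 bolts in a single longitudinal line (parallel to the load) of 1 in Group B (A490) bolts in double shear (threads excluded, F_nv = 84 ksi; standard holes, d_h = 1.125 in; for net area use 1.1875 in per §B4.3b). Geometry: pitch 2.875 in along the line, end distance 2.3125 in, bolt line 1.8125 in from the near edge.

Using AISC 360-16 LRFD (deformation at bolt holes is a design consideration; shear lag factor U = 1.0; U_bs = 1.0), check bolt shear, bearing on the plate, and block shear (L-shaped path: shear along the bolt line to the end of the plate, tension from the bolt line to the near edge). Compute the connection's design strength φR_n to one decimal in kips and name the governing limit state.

59.6 kips (block shear governs)

Bolt shear: A_b = π(1)²/4 = 0.7854 in². φR_n = 0.75 × 84 × 0.7854 × 2 × 2 = 197.9 kips.
Bearing (0.375 in plate, F_u = 65 ksi): end bolts L_c = 2.3125 − 1.125/2 = 1.75, R_n = min(1.2×1.75×0.375×65, 2.4×1×0.375×65) = 51.188 kips/bolt; interior L_c = 2.875 − 1.125 = 1.75, R_n = 51.188 kips/bolt. φR_n = 0.75 × (1×51.188 + 1×51.188) = 76.8 kips.
Block shear: shear path 1×[2.3125+1×2.875] = 1×5.1875 in, A_gv = 1.9453, A_nv = 1×(5.1875 − 1.5×1.1875)×0.375 = 1.2773 in²; tension to near edge: (1.8125 − 0.5×1.1875)×0.375 = 0.45703 in². R_n = min(0.6×65×1.2773, 0.6×50×1.9453) + 1.0×65×0.45703 = min(49.815, 58.359) + 29.707 = 79.522 kips. φR_n = 0.75 × 79.522 = 59.6 kips.
Governing: min(197.9, 76.8, 59.6) = 59.6 kips → block shear.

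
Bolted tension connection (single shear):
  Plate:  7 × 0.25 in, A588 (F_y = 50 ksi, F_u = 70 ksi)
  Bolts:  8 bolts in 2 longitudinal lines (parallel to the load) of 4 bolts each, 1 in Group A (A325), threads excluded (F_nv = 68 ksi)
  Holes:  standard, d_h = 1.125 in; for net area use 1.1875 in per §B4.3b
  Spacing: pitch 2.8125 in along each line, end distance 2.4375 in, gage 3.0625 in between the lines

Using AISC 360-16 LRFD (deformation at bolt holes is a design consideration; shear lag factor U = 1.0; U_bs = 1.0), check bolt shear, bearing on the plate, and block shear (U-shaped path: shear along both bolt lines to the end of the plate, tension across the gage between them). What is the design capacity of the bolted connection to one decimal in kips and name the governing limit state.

Bolt shear: A_b = π(1)²/4 = 0.7854 in². φR_n = 0.75 × 68 × 0.7854 × 8 × 1 = 320.4 kips.
Bearing (0.25 in plate, F_u = 70 ksi): end bolts L_c = 2.4375 − 1.125/2 = 1.875, R_n = min(1.2×1.875×0.25×70, 2.4×1×0.25×70) = 39.375 kips/bolt; interior L_c = 2.8125 − 1.125 = 1.6875, R_n = 35.438 kips/bolt. φR_n = 0.75 × (2×39.375 + 6×35.438) = 218.5 kips.
Block shear: shear path 2×[2.4375+3×2.8125] = 2×10.875 in, A_gv = 5.4375, A_nv = 2×(10.875 − 3.5×1.1875)×0.25 = 3.3594 in²; tension across gage: (3.0625 − 1×1.1875)×0.25 = 0.46875 in². R_n = min(0.6×70×3.3594, 0.6×50×5.4375) + 1.0×70×0.46875 = min(141.09, 163.13) + 32.813 = 173.9 kips. φR_n = 0.75 × 173.9 = 130.4 kips.
Governing: min(320.4, 218.5, 130.4) = 130.4 kips → block shear.

130.4 kips (block shear governs)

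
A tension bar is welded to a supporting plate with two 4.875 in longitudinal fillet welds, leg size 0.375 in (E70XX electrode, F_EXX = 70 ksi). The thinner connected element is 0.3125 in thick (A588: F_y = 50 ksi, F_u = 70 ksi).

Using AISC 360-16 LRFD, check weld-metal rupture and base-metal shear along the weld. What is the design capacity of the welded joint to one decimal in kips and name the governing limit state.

81.4 kips (weld metal governs)

Weld metal: throat = 0.707×0.375 = 0.26513 in, L = 2×4.875 = 9.75 in. φR_n = 0.75 × 0.6 × 70 × 0.26513 × 9.75 = 81.4 kips.
Base metal shear (0.3125 in plate): yield φR_n = 1.0×0.6×50×0.3125×9.75 = 91.4 kips; rupture φR_n = 0.75×0.6×70×0.3125×9.75 = 96.0 kips; take 91.4 kips (yield).
Governing: min(81.4, 91.4) = 81.4 kips → weld metal.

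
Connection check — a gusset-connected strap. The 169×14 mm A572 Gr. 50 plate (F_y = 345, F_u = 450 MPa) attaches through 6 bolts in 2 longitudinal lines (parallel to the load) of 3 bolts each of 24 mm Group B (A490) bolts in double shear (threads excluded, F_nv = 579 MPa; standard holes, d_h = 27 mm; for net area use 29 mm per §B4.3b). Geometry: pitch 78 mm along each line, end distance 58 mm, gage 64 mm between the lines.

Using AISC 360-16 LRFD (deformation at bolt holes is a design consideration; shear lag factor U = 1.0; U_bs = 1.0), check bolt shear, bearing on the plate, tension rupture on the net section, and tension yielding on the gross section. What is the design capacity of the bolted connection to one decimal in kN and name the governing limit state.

524.5 kN (net-section rupture governs)

Bolt shear: A_b = π(24)²/4 = 452.39 mm². φR_n = 0.75 × 579 × 452.39 × 6 × 2 = 2357.4 kN.
Bearing (14 mm plate, F_u = 450 MPa): end bolts L_c = 58 − 27/2 = 44.5, R_n = min(1.2×44.5×14×450, 2.4×24×14×450) = 336.42 kN/bolt; interior L_c = 78 − 27 = 51, R_n = 362.88 kN/bolt. φR_n = 0.75 × (2×336.42 + 4×362.88) = 1593.3 kN.
Tension rupture (net): A_n = (169 − 2×29)×14 = 1554 mm² (U = 1.0, A_e = A_n). φR_n = 0.75 × 450 × 1554 = 524.5 kN.
Tension yield (gross): A_g = 169×14 = 2366 mm². φR_n = 0.90 × 345 × 2366 = 734.6 kN.
Governing: min(2357.4, 1593.3, 524.5, 734.6) = 524.5 kN → net-section rupture.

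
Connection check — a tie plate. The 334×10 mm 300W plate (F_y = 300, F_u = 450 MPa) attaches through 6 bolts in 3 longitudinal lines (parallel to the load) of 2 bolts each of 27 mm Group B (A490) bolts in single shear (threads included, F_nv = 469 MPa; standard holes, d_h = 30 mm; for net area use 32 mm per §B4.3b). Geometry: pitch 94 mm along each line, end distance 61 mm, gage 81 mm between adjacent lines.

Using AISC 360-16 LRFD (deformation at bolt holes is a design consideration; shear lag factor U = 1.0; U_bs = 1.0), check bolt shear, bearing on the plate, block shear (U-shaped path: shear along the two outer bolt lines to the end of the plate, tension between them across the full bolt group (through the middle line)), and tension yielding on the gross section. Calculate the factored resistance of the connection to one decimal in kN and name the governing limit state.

Bolt shear: A_b = π(27)²/4 = 572.56 mm². φR_n = 0.75 × 469 × 572.56 × 6 × 1 = 1208.4 kN.
Bearing (10 mm plate, F_u = 450 MPa): end bolts L_c = 61 − 30/2 = 46, R_n = min(1.2×46×10×450, 2.4×27×10×450) = 248.4 kN/bolt; interior L_c = 94 − 30 = 64, R_n = 291.6 kN/bolt. φR_n = 0.75 × (3×248.4 + 3×291.6) = 1215.0 kN.
Block shear: shear path 2×[61+1×94] = 2×155 mm, A_gv = 3100, A_nv = 2×(155 − 1.5×32)×10 = 2140 mm²; tension across gage: (162 − 2×32)×10 = 980 mm². R_n = min(0.6×450×2140, 0.6×300×3100) + 1.0×450×980 = min(577.8, 558) + 441 = 999 kN. φR_n = 0.75 × 999 = 749.3 kN.
Tension yield (gross): A_g = 334×10 = 3340 mm². φR_n = 0.90 × 300 × 3340 = 901.8 kN.
Governing: min(1208.4, 1215.0, 749.3, 901.8) = 749.3 kN → block shear.

749.3 kN (block shear governs)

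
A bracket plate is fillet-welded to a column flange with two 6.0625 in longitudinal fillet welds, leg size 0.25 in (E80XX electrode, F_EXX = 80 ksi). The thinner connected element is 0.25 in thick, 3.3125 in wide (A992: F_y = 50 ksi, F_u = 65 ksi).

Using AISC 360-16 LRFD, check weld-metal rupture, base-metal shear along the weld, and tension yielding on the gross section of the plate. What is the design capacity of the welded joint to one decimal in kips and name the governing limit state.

37.3 kips (gross-section yield governs)

Weld metal: throat = 0.707×0.25 = 0.17675 in, L = 2×6.0625 = 12.125 in. φR_n = 0.75 × 0.6 × 80 × 0.17675 × 12.125 = 77.2 kips.
Base metal shear (0.25 in plate): yield φR_n = 1.0×0.6×50×0.25×12.125 = 90.9 kips; rupture φR_n = 0.75×0.6×65×0.25×12.125 = 88.7 kips; take 88.7 kips (rupture).
Tension yield (gross): A_g = 3.3125×0.25 = 0.82813 in². φR_n = 0.90 × 50 × 0.82813 = 37.3 kips.
Governing: min(77.2, 88.7, 37.3) = 37.3 kips → gross-section yield.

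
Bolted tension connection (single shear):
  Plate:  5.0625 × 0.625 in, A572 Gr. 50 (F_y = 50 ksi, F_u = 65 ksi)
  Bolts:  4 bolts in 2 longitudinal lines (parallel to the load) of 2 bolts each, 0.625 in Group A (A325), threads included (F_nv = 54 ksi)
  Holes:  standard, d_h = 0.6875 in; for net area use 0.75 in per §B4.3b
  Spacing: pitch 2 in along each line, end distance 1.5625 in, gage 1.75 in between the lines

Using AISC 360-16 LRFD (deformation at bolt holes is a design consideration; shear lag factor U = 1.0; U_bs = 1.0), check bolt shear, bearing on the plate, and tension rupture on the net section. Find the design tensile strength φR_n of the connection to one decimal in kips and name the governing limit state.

Bolt shear: A_b = π(0.625)²/4 = 0.3068 in². φR_n = 0.75 × 54 × 0.3068 × 4 × 1 = 49.7 kips.
Bearing (0.625 in plate, F_u = 65 ksi): end bolts L_c = 1.5625 − 0.6875/2 = 1.21875, R_n = min(1.2×1.21875×0.625×65, 2.4×0.625×0.625×65) = 59.414 kips/bolt; interior L_c = 2 − 0.6875 = 1.3125, R_n = 60.938 kips/bolt. φR_n = 0.75 × (2×59.414 + 2×60.938) = 180.5 kips.
Tension rupture (net): A_n = (5.0625 − 2×0.75)×0.625 = 2.2266 in² (U = 1.0, A_e = A_n). φR_n = 0.75 × 65 × 2.2266 = 108.5 kips.
Governing: min(49.7, 180.5, 108.5) = 49.7 kips → bolt shear.

49.7 kips (bolt shear governs)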